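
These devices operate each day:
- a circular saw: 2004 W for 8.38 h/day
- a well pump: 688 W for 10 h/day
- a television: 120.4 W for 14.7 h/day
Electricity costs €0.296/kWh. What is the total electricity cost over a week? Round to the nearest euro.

€53

circular saw: 2004 W × 8.38 h × 7 d = 117,555 Wh = 117.6 kWh
well pump: 688 W × 10 h × 7 d = 48,160 Wh = 48.16 kWh
television: 120.4 W × 14.7 h × 7 d = 12,389 Wh = 12.39 kWh
Total energy = 117.6 + 48.16 + 12.39 = 178.1 kWh
Cost = 178.1 kWh × €0.296 = €52.72 ≈ €53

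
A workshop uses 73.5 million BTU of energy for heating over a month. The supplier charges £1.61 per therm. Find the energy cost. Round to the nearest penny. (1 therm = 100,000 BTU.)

73.5 million BTU × (10 therm/million BTU) = 735 therm
Cost = 735 therm × £1.61/therm = £1,183.35

£1183.35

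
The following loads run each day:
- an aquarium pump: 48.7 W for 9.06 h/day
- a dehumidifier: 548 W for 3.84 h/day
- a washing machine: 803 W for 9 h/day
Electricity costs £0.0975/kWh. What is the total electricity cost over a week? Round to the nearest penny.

aquarium pump: 48.7 W × 9.06 h × 7 d = 3,089 Wh = 3.089 kWh
dehumidifier: 548 W × 3.84 h × 7 d = 14,730 Wh = 14.73 kWh
washing machine: 803 W × 9 h × 7 d = 50,589 Wh = 50.59 kWh
Total energy = 3.089 + 14.73 + 50.59 = 68.41 kWh
Cost = 68.41 kWh × £0.0975 = £6.67

£6.67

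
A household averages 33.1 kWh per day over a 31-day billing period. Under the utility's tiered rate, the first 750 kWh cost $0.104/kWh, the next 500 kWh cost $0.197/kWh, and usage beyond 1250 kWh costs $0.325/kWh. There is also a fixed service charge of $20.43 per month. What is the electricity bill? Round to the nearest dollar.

Usage = 33.1 kWh/day × 31 days = 1026.1 kWh
First 750 kWh × $0.104 = $78.00
Next 276.1 kWh × $0.197 = $54.39
Remaining tier: 0 kWh (not reached)
Energy charge = $132.39; + service $20.43 = $152.82 ≈ $153

$153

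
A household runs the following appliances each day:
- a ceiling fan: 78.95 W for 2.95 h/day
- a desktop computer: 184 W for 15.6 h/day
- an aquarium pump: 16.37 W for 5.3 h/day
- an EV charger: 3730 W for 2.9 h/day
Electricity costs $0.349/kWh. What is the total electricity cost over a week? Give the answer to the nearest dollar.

$34

ceiling fan: 78.95 W × 2.95 h × 7 d = 1,630 Wh = 1.63 kWh
desktop computer: 184 W × 15.6 h × 7 d = 20,093 Wh = 20.09 kWh
aquarium pump: 16.37 W × 5.3 h × 7 d = 607 Wh = 0.6073 kWh
EV charger: 3730 W × 2.9 h × 7 d = 75,719 Wh = 75.72 kWh
Total energy = 1.63 + 20.09 + 0.6073 + 75.72 = 98.05 kWh
Cost = 98.05 kWh × $0.349 = $34.22 ≈ $34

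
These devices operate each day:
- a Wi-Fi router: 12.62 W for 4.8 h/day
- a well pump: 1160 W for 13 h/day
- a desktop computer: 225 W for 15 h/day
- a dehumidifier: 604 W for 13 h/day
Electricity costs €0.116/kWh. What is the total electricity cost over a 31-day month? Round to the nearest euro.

Wi-Fi router: 12.62 W × 4.8 h × 31 d = 1,878 Wh = 1.878 kWh
well pump: 1160 W × 13 h × 31 d = 467,480 Wh = 467.5 kWh
desktop computer: 225 W × 15 h × 31 d = 104,625 Wh = 104.6 kWh
dehumidifier: 604 W × 13 h × 31 d = 243,412 Wh = 243.4 kWh
Total energy = 1.878 + 467.5 + 104.6 + 243.4 = 817.4 kWh
Cost = 817.4 kWh × €0.116 = €94.82 ≈ €95

€95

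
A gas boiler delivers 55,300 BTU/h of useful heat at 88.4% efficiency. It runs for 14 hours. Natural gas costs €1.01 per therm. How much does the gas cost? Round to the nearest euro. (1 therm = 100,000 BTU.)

Heat delivered = 55,300 BTU/h × 14 h = 774,200 BTU
Gas input = 774,200 / 0.884 = 875,792 BTU
= 875,792 / 100,000 = 8.758 therm
Cost = 8.758 × €1.01/therm = €8.85 ≈ €9

€9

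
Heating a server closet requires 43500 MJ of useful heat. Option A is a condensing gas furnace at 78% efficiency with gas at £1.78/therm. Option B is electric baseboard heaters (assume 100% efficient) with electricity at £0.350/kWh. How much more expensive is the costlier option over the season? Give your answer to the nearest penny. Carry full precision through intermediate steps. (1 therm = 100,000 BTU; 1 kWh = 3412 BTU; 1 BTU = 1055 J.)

Heat load = 43500 MJ = 43,500,000,000 J / 1055 = 41,232,227 BTU
Gas: input = 41,232,227 / 0.78 = 52,861,830 BTU = 528.6 therm → 528.6 × £1.78 = £940.94
Electric: 41,232,227 BTU / 3412 = 12,080 kWh → × £0.350 = £4,229.57
Difference = |£940.94 − £4,229.57| = £3,288.63

£3288.63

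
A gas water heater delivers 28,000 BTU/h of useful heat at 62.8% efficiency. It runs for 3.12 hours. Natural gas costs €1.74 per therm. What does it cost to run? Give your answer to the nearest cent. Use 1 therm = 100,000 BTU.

Heat delivered = 28,000 BTU/h × 3.12 h = 87,360 BTU
Gas input = 87,360 / 0.628 = 139,108 BTU
= 139,108 / 100,000 = 1.391 therm
Cost = 1.391 × €1.74/therm = €2.42

€2.42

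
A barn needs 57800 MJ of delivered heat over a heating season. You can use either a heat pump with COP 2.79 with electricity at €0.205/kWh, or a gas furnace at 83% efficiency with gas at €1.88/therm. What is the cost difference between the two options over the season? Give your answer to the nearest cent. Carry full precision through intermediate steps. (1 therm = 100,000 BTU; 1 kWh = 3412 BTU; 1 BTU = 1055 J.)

€61.13

Heat load = 57800 MJ = 57,800,000,000 J / 1055 = 54,786,730 BTU
Gas: input = 54,786,730 / 0.83 = 66,008,108 BTU = 660.1 therm → 660.1 × €1.88 = €1,240.95
Heat pump: 54,786,730 BTU / 3412 = 16,060 kWh heat; / 2.79 = 5,755 kWh in → × €0.205 = €1,179.82
Difference = |€1,240.95 − €1,179.82| = €61.13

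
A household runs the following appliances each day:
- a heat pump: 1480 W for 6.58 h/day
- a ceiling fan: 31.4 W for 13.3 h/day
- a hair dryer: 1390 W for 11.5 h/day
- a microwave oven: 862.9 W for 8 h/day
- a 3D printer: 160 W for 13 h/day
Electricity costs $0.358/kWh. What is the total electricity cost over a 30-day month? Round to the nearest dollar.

$377

heat pump: 1480 W × 6.58 h × 30 d = 292,152 Wh = 292.2 kWh
ceiling fan: 31.4 W × 13.3 h × 30 d = 12,529 Wh = 12.53 kWh
hair dryer: 1390 W × 11.5 h × 30 d = 479,550 Wh = 479.6 kWh
microwave oven: 862.9 W × 8 h × 30 d = 207,096 Wh = 207.1 kWh
3D printer: 160 W × 13 h × 30 d = 62,400 Wh = 62.4 kWh
Total energy = 292.2 + 12.53 + 479.6 + 207.1 + 62.4 = 1,054 kWh
Cost = 1,054 kWh × $0.358 = $377.23 ≈ $377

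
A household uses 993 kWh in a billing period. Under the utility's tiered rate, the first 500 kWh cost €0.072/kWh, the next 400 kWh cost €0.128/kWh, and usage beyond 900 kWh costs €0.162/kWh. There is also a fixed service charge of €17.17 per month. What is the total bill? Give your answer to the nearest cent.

First 500 kWh × €0.072 = €36.00
Next 400 kWh × €0.128 = €51.20
Remaining 93 kWh × €0.162 = €15.07
Energy charge = €102.27; + service €17.17 = €119.44

€119.44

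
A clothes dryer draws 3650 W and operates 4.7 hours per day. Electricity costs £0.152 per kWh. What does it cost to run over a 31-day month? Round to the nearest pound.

Energy = 3650 W × 4.7 h/day × 31 days = 531,805 Wh = 531.8 kWh
Cost = 531.8 kWh × £0.152/kWh = £80.83 ≈ £81

£81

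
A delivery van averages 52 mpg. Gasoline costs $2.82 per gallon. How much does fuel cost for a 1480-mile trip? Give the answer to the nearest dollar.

Fuel = 1480 mi / 52 mpg = 28.46 gal
Cost = 28.46 gal × $2.82/gal = $80.26 ≈ $80

$80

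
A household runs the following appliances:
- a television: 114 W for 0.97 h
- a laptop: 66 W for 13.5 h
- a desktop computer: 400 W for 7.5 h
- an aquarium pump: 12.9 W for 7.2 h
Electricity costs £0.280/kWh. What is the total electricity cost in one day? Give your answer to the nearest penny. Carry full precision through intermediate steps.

television: 114 W × 0.97 h = 111 Wh = 0.1106 kWh
laptop: 66 W × 13.5 h = 891 Wh = 0.891 kWh
desktop computer: 400 W × 7.5 h = 3,000 Wh = 3 kWh
aquarium pump: 12.9 W × 7.2 h = 93 Wh = 0.09288 kWh
Total energy = 0.1106 + 0.891 + 3 + 0.09288 = 4.094 kWh
Cost = 4.094 kWh × £0.280 = £1.15

£1.15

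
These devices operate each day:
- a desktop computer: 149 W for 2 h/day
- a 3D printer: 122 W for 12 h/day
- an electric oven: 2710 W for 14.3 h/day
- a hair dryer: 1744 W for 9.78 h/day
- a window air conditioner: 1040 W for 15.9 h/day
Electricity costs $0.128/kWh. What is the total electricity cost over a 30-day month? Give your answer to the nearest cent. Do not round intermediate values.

$284.57

desktop computer: 149 W × 2 h × 30 d = 8,940 Wh = 8.94 kWh
3D printer: 122 W × 12 h × 30 d = 43,920 Wh = 43.92 kWh
electric oven: 2710 W × 14.3 h × 30 d = 1,162,590 Wh = 1,163 kWh
hair dryer: 1744 W × 9.78 h × 30 d = 511,690 Wh = 511.7 kWh
window air conditioner: 1040 W × 15.9 h × 30 d = 496,080 Wh = 496.1 kWh
Total energy = 8.94 + 43.92 + 1,163 + 511.7 + 496.1 = 2,223 kWh
Cost = 2,223 kWh × $0.128 = $284.57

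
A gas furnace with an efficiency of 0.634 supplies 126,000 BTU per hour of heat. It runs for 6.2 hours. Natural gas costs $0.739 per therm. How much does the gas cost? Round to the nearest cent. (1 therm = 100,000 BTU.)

$9.11

Heat delivered = 126,000 BTU/h × 6.2 h = 781,200 BTU
Gas input = 781,200 / 0.634 = 1,232,177 BTU
= 1,232,177 / 100,000 = 12.32 therm
Cost = 12.32 × $0.739/therm = $9.11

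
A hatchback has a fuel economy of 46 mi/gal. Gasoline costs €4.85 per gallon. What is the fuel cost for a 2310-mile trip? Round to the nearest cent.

Fuel = 2310 mi / 46 mpg = 50.22 gal
Cost = 50.22 gal × €4.85/gal = €243.55

€243.55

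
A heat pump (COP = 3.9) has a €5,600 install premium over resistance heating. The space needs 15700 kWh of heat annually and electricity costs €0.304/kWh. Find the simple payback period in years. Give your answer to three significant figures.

1.58 years

Resistance: 15700 kWh × €0.304 = €4,772.80/yr
Heat pump: 15700 / 3.9 = 4026 kWh in → × €0.304 = €1,223.79/yr
Annual savings = €3,549.01
Payback = €5,600 / €3,549.01 = 1.58 years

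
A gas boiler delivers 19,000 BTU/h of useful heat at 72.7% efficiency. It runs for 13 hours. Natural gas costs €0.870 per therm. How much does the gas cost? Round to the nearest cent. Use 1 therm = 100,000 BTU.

Heat delivered = 19,000 BTU/h × 13 h = 247,000 BTU
Gas input = 247,000 / 0.727 = 339,752 BTU
= 339,752 / 100,000 = 3.398 therm
Cost = 3.398 × €0.870/therm = €2.96

€2.96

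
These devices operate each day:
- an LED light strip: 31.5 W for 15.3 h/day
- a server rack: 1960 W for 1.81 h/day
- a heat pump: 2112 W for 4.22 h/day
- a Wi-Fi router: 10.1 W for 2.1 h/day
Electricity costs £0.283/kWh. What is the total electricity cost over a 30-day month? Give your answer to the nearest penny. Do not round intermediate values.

£110.06

LED light strip: 31.5 W × 15.3 h × 30 d = 14,459 Wh = 14.46 kWh
server rack: 1960 W × 1.81 h × 30 d = 106,428 Wh = 106.4 kWh
heat pump: 2112 W × 4.22 h × 30 d = 267,379 Wh = 267.4 kWh
Wi-Fi router: 10.1 W × 2.1 h × 30 d = 636 Wh = 0.6363 kWh
Total energy = 14.46 + 106.4 + 267.4 + 0.6363 = 388.9 kWh
Cost = 388.9 kWh × £0.283 = £110.06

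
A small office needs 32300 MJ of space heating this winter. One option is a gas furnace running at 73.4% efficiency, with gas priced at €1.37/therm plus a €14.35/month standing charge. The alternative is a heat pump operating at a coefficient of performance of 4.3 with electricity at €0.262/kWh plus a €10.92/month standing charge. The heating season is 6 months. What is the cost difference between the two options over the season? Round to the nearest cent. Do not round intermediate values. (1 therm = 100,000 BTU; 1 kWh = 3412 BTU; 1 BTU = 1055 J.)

€45.29

Heat load = 32300 MJ = 32,300,000,000 J / 1055 = 30,616,114 BTU
Gas: input = 30,616,114 / 0.734 = 41,711,327 BTU = 417.1 therm → 417.1 × €1.37 = €571.45; + 6 × €14.35 standing = €657.55
Heat pump: 30,616,114 BTU / 3412 = 8,973 kWh heat; / 4.3 = 2,087 kWh in → × €0.262 = €546.73; + 6 × €10.92 standing = €612.25
Difference = |€657.55 − €612.25| = €45.29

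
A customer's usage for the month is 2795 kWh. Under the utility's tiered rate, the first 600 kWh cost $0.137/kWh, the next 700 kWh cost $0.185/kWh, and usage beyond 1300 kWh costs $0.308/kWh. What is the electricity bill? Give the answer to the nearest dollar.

$672

First 600 kWh × $0.137 = $82.20
Next 700 kWh × $0.185 = $129.50
Remaining 1495 kWh × $0.308 = $460.46
Total = $672.16 ≈ $672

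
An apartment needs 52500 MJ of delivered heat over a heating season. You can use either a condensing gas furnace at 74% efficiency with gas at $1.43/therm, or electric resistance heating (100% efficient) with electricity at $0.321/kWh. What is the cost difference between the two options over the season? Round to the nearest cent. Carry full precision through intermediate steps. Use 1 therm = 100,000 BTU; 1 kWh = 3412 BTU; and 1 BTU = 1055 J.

$3720.06

Heat load = 52500 MJ = 52,500,000,000 J / 1055 = 49,763,033 BTU
Gas: input = 49,763,033 / 0.74 = 67,247,342 BTU = 672.5 therm → 672.5 × $1.43 = $961.64
Electric: 49,763,033 BTU / 3412 = 14,580 kWh → × $0.321 = $4,681.69
Difference = |$961.64 − $4,681.69| = $3,720.06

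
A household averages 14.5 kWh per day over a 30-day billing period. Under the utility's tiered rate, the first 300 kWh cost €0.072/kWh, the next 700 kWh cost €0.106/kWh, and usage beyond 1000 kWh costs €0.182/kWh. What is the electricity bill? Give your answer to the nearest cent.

Usage = 14.5 kWh/day × 30 days = 435 kWh
First 300 kWh × €0.072 = €21.60
Next 135 kWh × €0.106 = €14.31
Remaining tier: 0 kWh (not reached)
Total = €35.91

€35.91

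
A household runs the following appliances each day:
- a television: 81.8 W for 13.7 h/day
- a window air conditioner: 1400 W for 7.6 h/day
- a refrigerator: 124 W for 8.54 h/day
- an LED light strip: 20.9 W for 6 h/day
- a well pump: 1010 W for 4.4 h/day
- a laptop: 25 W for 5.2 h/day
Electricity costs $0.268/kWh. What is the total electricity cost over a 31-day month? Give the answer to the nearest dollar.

television: 81.8 W × 13.7 h × 31 d = 34,740 Wh = 34.74 kWh
window air conditioner: 1400 W × 7.6 h × 31 d = 329,840 Wh = 329.8 kWh
refrigerator: 124 W × 8.54 h × 31 d = 32,828 Wh = 32.83 kWh
LED light strip: 20.9 W × 6 h × 31 d = 3,887 Wh = 3.887 kWh
well pump: 1010 W × 4.4 h × 31 d = 137,764 Wh = 137.8 kWh
laptop: 25 W × 5.2 h × 31 d = 4,030 Wh = 4.03 kWh
Total energy = 34.74 + 329.8 + 32.83 + 3.887 + 137.8 + 4.03 = 543.1 kWh
Cost = 543.1 kWh × $0.268 = $145.55 ≈ $146

$146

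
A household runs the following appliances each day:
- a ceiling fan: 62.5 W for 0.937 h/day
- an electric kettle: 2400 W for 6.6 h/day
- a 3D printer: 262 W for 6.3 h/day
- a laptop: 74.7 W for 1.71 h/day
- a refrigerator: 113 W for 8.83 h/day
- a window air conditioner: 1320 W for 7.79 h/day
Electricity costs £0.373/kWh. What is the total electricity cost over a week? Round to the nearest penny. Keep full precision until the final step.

£75.61

ceiling fan: 62.5 W × 0.937 h × 7 d = 410 Wh = 0.4099 kWh
electric kettle: 2400 W × 6.6 h × 7 d = 110,880 Wh = 110.9 kWh
3D printer: 262 W × 6.3 h × 7 d = 11,554 Wh = 11.55 kWh
laptop: 74.7 W × 1.71 h × 7 d = 894 Wh = 0.8942 kWh
refrigerator: 113 W × 8.83 h × 7 d = 6,985 Wh = 6.985 kWh
window air conditioner: 1320 W × 7.79 h × 7 d = 71,980 Wh = 71.98 kWh
Total energy = 0.4099 + 110.9 + 11.55 + 0.8942 + 6.985 + 71.98 = 202.7 kWh
Cost = 202.7 kWh × £0.373 = £75.61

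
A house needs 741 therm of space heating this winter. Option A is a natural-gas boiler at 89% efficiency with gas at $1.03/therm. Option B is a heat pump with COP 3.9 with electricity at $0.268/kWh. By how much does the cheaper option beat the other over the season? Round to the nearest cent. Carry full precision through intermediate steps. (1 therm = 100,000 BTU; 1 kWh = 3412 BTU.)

$634.82

Heat load = 741 therm × 100,000 = 74,100,000 BTU
Gas: input = 74,100,000 / 0.89 = 83,258,427 BTU = 832.6 therm → 832.6 × $1.03 = $857.56
Heat pump: 74,100,000 BTU / 3412 = 21,720 kWh heat; / 3.9 = 5,569 kWh in → × $0.268 = $1,492.38
Difference = |$857.56 − $1,492.38| = $634.82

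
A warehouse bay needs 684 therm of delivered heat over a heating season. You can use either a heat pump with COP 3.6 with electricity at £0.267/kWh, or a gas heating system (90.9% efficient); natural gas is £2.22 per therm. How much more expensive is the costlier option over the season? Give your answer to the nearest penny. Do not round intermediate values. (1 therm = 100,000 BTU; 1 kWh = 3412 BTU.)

£183.68

Heat load = 684 therm × 100,000 = 68,400,000 BTU
Gas: input = 68,400,000 / 0.909 = 75,247,525 BTU = 752.5 therm → 752.5 × £2.22 = £1,670.50
Heat pump: 68,400,000 BTU / 3412 = 20,050 kWh heat; / 3.6 = 5,569 kWh in → × £0.267 = £1,486.81
Difference = |£1,670.50 − £1,486.81| = £183.68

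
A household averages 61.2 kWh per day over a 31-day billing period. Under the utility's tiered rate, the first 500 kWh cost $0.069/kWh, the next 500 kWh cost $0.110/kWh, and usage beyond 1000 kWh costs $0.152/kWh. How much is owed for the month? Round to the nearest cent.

$225.87

Usage = 61.2 kWh/day × 31 days = 1897.2 kWh
First 500 kWh × $0.069 = $34.50
Next 500 kWh × $0.110 = $55.00
Remaining 897.2 kWh × $0.152 = $136.37
Total = $225.87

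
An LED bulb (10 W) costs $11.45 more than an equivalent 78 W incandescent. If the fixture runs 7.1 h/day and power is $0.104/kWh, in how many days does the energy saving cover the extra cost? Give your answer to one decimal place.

Power saved = 78 − 10 = 68 W
Daily energy saved = 68 W × 7.1 h = 482.8 Wh = 0.4828 kWh
Daily savings = 0.4828 × $0.104 = $0.0502
Payback = $11.45 / $0.0502 per day = 228 days

228.0 days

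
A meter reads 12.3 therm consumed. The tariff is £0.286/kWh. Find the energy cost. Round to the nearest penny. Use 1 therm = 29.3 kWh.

12.3 therm × (29.3 kWh/therm) = 360.4 kWh
Cost = 360.4 kWh × £0.286/kWh = £103.07

£103.07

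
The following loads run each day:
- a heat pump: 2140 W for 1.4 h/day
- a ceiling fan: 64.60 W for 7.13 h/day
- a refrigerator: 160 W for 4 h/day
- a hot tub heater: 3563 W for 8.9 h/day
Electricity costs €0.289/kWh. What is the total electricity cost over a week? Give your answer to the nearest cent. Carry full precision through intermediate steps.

€72.44

heat pump: 2140 W × 1.4 h × 7 d = 20,972 Wh = 20.97 kWh
ceiling fan: 64.60 W × 7.13 h × 7 d = 3,224 Wh = 3.224 kWh
refrigerator: 160 W × 4 h × 7 d = 4,480 Wh = 4.48 kWh
hot tub heater: 3563 W × 8.9 h × 7 d = 221,975 Wh = 222 kWh
Total energy = 20.97 + 3.224 + 4.48 + 222 = 250.7 kWh
Cost = 250.7 kWh × €0.289 = €72.44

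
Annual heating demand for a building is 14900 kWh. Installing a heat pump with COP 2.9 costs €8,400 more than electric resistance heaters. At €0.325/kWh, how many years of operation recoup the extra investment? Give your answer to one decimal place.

Resistance: 14900 kWh × €0.325 = €4,842.50/yr
Heat pump: 14900 / 2.9 = 5138 kWh in → × €0.325 = €1,669.83/yr
Annual savings = €3,172.67
Payback = €8,400 / €3,172.67 = 2.65 years

2.6 years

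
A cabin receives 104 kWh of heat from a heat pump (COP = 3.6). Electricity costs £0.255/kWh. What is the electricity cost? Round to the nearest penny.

Electrical input = 104 kWh / 3.6 = 28.89 kWh
Cost = 28.89 × £0.255/kWh = £7.37

£7.37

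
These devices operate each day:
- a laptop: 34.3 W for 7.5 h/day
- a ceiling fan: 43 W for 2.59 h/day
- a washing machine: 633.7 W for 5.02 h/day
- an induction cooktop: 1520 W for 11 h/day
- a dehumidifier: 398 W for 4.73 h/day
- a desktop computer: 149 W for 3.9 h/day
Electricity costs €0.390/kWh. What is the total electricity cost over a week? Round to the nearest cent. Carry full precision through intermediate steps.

laptop: 34.3 W × 7.5 h × 7 d = 1,801 Wh = 1.801 kWh
ceiling fan: 43 W × 2.59 h × 7 d = 780 Wh = 0.7796 kWh
washing machine: 633.7 W × 5.02 h × 7 d = 22,268 Wh = 22.27 kWh
induction cooktop: 1520 W × 11 h × 7 d = 117,040 Wh = 117 kWh
dehumidifier: 398 W × 4.73 h × 7 d = 13,178 Wh = 13.18 kWh
desktop computer: 149 W × 3.9 h × 7 d = 4,068 Wh = 4.068 kWh
Total energy = 1.801 + 0.7796 + 22.27 + 117 + 13.18 + 4.068 = 159.1 kWh
Cost = 159.1 kWh × €0.390 = €62.06

€62.06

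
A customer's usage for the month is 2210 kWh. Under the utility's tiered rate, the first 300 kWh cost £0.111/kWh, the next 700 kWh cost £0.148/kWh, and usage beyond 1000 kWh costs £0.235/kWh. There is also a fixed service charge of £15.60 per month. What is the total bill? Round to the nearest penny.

£436.85

First 300 kWh × £0.111 = £33.30
Next 700 kWh × £0.148 = £103.60
Remaining 1210 kWh × £0.235 = £284.35
Energy charge = £421.25; + service £15.60 = £436.85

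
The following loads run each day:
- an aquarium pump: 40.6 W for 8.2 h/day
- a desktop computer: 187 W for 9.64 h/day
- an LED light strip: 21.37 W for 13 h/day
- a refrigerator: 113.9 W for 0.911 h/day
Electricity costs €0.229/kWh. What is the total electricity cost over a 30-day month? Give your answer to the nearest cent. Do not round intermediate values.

€17.29

aquarium pump: 40.6 W × 8.2 h × 30 d = 9,988 Wh = 9.988 kWh
desktop computer: 187 W × 9.64 h × 30 d = 54,080 Wh = 54.08 kWh
LED light strip: 21.37 W × 13 h × 30 d = 8,334 Wh = 8.334 kWh
refrigerator: 113.9 W × 0.911 h × 30 d = 3,113 Wh = 3.113 kWh
Total energy = 9.988 + 54.08 + 8.334 + 3.113 = 75.52 kWh
Cost = 75.52 kWh × €0.229 = €17.29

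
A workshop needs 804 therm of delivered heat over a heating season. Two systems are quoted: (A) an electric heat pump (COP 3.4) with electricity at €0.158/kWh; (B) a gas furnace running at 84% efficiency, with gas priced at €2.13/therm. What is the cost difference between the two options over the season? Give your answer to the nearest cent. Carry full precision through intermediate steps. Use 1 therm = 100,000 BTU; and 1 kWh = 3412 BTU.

€943.69

Heat load = 804 therm × 100,000 = 80,400,000 BTU
Gas: input = 80,400,000 / 0.840 = 95,714,286 BTU = 957.1 therm → 957.1 × €2.13 = €2,038.71
Heat pump: 80,400,000 BTU / 3412 = 23,560 kWh heat; / 3.4 = 6,931 kWh in → × €0.158 = €1,095.03
Difference = |€2,038.71 − €1,095.03| = €943.69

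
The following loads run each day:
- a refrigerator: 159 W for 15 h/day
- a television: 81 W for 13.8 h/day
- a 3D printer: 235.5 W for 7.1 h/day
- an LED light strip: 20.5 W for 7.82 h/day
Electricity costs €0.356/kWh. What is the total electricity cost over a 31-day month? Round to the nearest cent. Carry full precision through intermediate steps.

refrigerator: 159 W × 15 h × 31 d = 73,935 Wh = 73.94 kWh
television: 81 W × 13.8 h × 31 d = 34,652 Wh = 34.65 kWh
3D printer: 235.5 W × 7.1 h × 31 d = 51,834 Wh = 51.83 kWh
LED light strip: 20.5 W × 7.82 h × 31 d = 4,970 Wh = 4.97 kWh
Total energy = 73.94 + 34.65 + 51.83 + 4.97 = 165.4 kWh
Cost = 165.4 kWh × €0.356 = €58.88

€58.88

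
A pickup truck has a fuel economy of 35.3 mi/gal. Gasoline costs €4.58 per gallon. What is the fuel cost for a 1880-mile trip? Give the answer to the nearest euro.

€244

Fuel = 1880 mi / 35.3 mpg = 53.26 gal
Cost = 53.26 gal × €4.58/gal = €243.92 ≈ €244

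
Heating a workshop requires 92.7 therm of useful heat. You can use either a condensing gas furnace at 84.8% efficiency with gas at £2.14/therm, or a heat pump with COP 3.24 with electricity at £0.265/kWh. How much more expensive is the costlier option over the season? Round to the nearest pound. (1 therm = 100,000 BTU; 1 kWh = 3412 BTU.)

£12

Heat load = 92.7 therm × 100,000 = 9,270,000 BTU
Gas: input = 9,270,000 / 0.848 = 10,931,604 BTU = 109.3 therm → 109.3 × £2.14 = £233.94
Heat pump: 9,270,000 BTU / 3412 = 2,717 kWh heat; / 3.24 = 838.5 kWh in → × £0.265 = £222.21
Difference = |£233.94 − £222.21| = £11.72 ≈ £12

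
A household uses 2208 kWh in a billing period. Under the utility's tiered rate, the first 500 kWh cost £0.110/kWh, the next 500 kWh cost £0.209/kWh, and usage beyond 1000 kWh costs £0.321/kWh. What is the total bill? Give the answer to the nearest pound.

First 500 kWh × £0.110 = £55.00
Next 500 kWh × £0.209 = £104.50
Remaining 1208 kWh × £0.321 = £387.77
Total = £547.27 ≈ £547

£547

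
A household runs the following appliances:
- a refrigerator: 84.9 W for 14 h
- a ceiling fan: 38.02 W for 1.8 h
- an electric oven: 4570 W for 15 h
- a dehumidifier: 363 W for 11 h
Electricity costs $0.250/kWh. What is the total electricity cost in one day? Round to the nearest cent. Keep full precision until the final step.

refrigerator: 84.9 W × 14 h = 1,189 Wh = 1.189 kWh
ceiling fan: 38.02 W × 1.8 h = 68 Wh = 0.06844 kWh
electric oven: 4570 W × 15 h = 68,550 Wh = 68.55 kWh
dehumidifier: 363 W × 11 h = 3,993 Wh = 3.993 kWh
Total energy = 1.189 + 0.06844 + 68.55 + 3.993 = 73.8 kWh
Cost = 73.8 kWh × $0.250 = $18.45

$18.45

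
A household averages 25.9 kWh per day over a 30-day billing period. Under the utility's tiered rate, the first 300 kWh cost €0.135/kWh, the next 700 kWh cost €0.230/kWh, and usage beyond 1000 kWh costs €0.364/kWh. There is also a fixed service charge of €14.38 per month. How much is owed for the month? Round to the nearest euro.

€165

Usage = 25.9 kWh/day × 30 days = 777 kWh
First 300 kWh × €0.135 = €40.50
Next 477 kWh × €0.230 = €109.71
Remaining tier: 0 kWh (not reached)
Energy charge = €150.21; + service €14.38 = €164.59 ≈ €165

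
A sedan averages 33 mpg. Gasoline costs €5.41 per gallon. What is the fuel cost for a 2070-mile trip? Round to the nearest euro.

Fuel = 2070 mi / 33 mpg = 62.73 gal
Cost = 62.73 gal × €5.41/gal = €339.35 ≈ €339

€339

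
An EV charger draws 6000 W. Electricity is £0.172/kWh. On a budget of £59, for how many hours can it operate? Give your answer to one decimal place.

Energy budget = £59 / £0.172 per kWh = 343 kWh = 343,023 Wh
Runtime = 343,023 Wh / 6000 W = 57.17 h

57.2 h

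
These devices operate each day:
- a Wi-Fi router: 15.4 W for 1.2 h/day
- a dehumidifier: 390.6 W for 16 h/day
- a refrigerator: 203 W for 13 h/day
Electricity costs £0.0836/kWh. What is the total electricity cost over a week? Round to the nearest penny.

£5.21

Wi-Fi router: 15.4 W × 1.2 h × 7 d = 129 Wh = 0.1294 kWh
dehumidifier: 390.6 W × 16 h × 7 d = 43,747 Wh = 43.75 kWh
refrigerator: 203 W × 13 h × 7 d = 18,473 Wh = 18.47 kWh
Total energy = 0.1294 + 43.75 + 18.47 = 62.35 kWh
Cost = 62.35 kWh × £0.0836 = £5.21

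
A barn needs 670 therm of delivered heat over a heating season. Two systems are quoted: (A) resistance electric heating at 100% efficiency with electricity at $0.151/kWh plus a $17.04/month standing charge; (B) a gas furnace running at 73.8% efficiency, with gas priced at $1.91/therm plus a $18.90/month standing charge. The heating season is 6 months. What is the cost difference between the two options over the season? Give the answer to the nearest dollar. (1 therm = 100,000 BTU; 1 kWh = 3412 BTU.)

$1220

Heat load = 670 therm × 100,000 = 67,000,000 BTU
Gas: input = 67,000,000 / 0.738 = 90,785,908 BTU = 907.9 therm → 907.9 × $1.91 = $1,734.01; + 6 × $18.90 standing = $1,847.41
Electric: 67,000,000 BTU / 3412 = 19,640 kWh → × $0.151 = $2,965.12; + 6 × $17.04 standing = $3,067.36
Difference = |$1,847.41 − $3,067.36| = $1,219.95 ≈ $1220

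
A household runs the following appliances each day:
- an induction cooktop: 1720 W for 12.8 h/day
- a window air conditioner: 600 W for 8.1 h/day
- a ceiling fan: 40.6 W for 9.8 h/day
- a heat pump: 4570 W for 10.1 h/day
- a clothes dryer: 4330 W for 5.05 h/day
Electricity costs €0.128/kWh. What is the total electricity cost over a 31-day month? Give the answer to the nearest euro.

€378

induction cooktop: 1720 W × 12.8 h × 31 d = 682,496 Wh = 682.5 kWh
window air conditioner: 600 W × 8.1 h × 31 d = 150,660 Wh = 150.7 kWh
ceiling fan: 40.6 W × 9.8 h × 31 d = 12,334 Wh = 12.33 kWh
heat pump: 4570 W × 10.1 h × 31 d = 1,430,867 Wh = 1,431 kWh
clothes dryer: 4330 W × 5.05 h × 31 d = 677,862 Wh = 677.9 kWh
Total energy = 682.5 + 150.7 + 12.33 + 1,431 + 677.9 = 2,954 kWh
Cost = 2,954 kWh × €0.128 = €378.14 ≈ €378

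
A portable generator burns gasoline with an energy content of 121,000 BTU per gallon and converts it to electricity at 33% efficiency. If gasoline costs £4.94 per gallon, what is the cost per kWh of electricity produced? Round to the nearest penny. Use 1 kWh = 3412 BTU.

£0.42

Electrical output per gallon = 121,000 BTU × 0.33 / 3412 BTU/kWh = 11.7 kWh
Cost per kWh = £4.94 / 11.7 kWh = £0.422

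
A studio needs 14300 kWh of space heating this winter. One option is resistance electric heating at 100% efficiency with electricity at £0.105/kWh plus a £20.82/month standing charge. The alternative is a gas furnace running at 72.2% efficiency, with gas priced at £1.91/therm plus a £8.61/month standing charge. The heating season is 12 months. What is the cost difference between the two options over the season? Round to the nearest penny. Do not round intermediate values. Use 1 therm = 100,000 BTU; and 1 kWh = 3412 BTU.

Heat load = 14300 kWh × 3412 = 48,791,600 BTU
Gas: input = 48,791,600 / 0.722 = 67,578,393 BTU = 675.8 therm → 675.8 × £1.91 = £1,290.75; + 12 × £8.61 standing = £1,394.07
Electric: 48,791,600 BTU / 3412 = 14,300 kWh → × £0.105 = £1,501.50; + 12 × £20.82 standing = £1,751.34
Difference = |£1,394.07 − £1,751.34| = £357.27

£357.27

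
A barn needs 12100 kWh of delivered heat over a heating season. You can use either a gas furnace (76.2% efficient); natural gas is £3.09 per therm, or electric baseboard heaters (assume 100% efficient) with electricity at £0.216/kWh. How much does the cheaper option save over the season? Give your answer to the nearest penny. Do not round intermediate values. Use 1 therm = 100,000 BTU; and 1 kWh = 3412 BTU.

£939.44

Heat load = 12100 kWh × 3412 = 41,285,200 BTU
Gas: input = 41,285,200 / 0.762 = 54,180,052 BTU = 541.8 therm → 541.8 × £3.09 = £1,674.16
Electric: 41,285,200 BTU / 3412 = 12,100 kWh → × £0.216 = £2,613.60
Difference = |£1,674.16 − £2,613.60| = £939.44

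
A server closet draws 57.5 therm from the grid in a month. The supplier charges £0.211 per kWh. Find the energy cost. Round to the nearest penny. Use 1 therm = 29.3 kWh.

£355.48

57.5 therm × (29.3 kWh/therm) = 1,685 kWh
Cost = 1,685 kWh × £0.211/kWh = £355.48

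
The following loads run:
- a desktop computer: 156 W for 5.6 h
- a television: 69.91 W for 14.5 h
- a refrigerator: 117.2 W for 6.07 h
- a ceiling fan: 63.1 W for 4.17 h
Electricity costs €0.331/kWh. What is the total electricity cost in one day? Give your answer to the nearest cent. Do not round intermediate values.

desktop computer: 156 W × 5.6 h = 874 Wh = 0.8736 kWh
television: 69.91 W × 14.5 h = 1,014 Wh = 1.014 kWh
refrigerator: 117.2 W × 6.07 h = 711 Wh = 0.7114 kWh
ceiling fan: 63.1 W × 4.17 h = 263 Wh = 0.2631 kWh
Total energy = 0.8736 + 1.014 + 0.7114 + 0.2631 = 2.862 kWh
Cost = 2.862 kWh × €0.331 = €0.95

€0.95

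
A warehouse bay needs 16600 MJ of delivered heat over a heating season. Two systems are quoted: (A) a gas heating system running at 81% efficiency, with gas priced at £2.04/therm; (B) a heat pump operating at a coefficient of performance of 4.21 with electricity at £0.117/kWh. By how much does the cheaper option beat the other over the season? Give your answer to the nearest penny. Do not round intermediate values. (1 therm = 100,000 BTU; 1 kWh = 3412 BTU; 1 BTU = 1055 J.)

£268.12

Heat load = 16600 MJ = 16,600,000,000 J / 1055 = 15,734,597 BTU
Gas: input = 15,734,597 / 0.81 = 19,425,429 BTU = 194.3 therm → 194.3 × £2.04 = £396.28
Heat pump: 15,734,597 BTU / 3412 = 4,612 kWh heat; / 4.21 = 1,095 kWh in → × £0.117 = £128.16
Difference = |£396.28 − £128.16| = £268.12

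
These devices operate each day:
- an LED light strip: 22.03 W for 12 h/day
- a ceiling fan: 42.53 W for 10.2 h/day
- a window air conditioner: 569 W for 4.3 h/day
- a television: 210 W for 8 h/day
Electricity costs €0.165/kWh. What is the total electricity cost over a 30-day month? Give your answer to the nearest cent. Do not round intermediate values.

LED light strip: 22.03 W × 12 h × 30 d = 7,931 Wh = 7.931 kWh
ceiling fan: 42.53 W × 10.2 h × 30 d = 13,014 Wh = 13.01 kWh
window air conditioner: 569 W × 4.3 h × 30 d = 73,401 Wh = 73.4 kWh
television: 210 W × 8 h × 30 d = 50,400 Wh = 50.4 kWh
Total energy = 7.931 + 13.01 + 73.4 + 50.4 = 144.7 kWh
Cost = 144.7 kWh × €0.165 = €23.88

€23.88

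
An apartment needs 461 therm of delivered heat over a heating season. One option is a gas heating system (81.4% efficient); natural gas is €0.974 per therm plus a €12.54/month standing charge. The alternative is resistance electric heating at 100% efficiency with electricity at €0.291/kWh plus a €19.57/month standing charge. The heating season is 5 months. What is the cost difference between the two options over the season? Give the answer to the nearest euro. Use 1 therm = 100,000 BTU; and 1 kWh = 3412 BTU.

€3415

Heat load = 461 therm × 100,000 = 46,100,000 BTU
Gas: input = 46,100,000 / 0.814 = 56,633,907 BTU = 566.3 therm → 566.3 × €0.974 = €551.61; + 5 × €12.54 standing = €614.31
Electric: 46,100,000 BTU / 3412 = 13,510 kWh → × €0.291 = €3,931.74; + 5 × €19.57 standing = €4,029.59
Difference = |€614.31 − €4,029.59| = €3,415.28 ≈ €3415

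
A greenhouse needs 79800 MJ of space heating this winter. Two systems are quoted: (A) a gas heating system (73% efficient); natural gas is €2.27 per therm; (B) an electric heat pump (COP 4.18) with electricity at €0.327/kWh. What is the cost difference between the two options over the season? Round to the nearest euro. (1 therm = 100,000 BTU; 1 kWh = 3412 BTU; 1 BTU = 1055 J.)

€618

Heat load = 79800 MJ = 79,800,000,000 J / 1055 = 75,639,810 BTU
Gas: input = 75,639,810 / 0.730 = 103,616,179 BTU = 1,036 therm → 1,036 × €2.27 = €2,352.09
Heat pump: 75,639,810 BTU / 3412 = 22,170 kWh heat; / 4.18 = 5,304 kWh in → × €0.327 = €1,734.25
Difference = |€2,352.09 − €1,734.25| = €617.83 ≈ €618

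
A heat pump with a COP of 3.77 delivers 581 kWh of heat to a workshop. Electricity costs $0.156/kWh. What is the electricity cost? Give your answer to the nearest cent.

$24.04

Electrical input = 581 kWh / 3.77 = 154.1 kWh
Cost = 154.1 × $0.156/kWh = $24.04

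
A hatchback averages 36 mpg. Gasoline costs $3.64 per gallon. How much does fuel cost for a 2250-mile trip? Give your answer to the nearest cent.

Fuel = 2250 mi / 36 mpg = 62.5 gal
Cost = 62.5 gal × $3.64/gal = $227.50

$227.50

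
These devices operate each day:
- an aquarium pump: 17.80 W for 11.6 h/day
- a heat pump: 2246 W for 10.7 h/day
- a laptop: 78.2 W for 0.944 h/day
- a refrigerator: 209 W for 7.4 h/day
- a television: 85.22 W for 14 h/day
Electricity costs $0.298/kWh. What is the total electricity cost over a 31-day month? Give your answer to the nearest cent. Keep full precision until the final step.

$249.91

aquarium pump: 17.80 W × 11.6 h × 31 d = 6,401 Wh = 6.401 kWh
heat pump: 2246 W × 10.7 h × 31 d = 744,998 Wh = 745 kWh
laptop: 78.2 W × 0.944 h × 31 d = 2,288 Wh = 2.288 kWh
refrigerator: 209 W × 7.4 h × 31 d = 47,945 Wh = 47.94 kWh
television: 85.22 W × 14 h × 31 d = 36,985 Wh = 36.99 kWh
Total energy = 6.401 + 745 + 2.288 + 47.94 + 36.99 = 838.6 kWh
Cost = 838.6 kWh × $0.298 = $249.91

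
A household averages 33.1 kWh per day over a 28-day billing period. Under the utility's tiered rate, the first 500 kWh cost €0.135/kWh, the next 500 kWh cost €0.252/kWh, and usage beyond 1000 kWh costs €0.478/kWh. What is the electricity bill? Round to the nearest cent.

Usage = 33.1 kWh/day × 28 days = 926.8 kWh
First 500 kWh × €0.135 = €67.50
Next 426.8 kWh × €0.252 = €107.55
Remaining tier: 0 kWh (not reached)
Total = €175.05

€175.05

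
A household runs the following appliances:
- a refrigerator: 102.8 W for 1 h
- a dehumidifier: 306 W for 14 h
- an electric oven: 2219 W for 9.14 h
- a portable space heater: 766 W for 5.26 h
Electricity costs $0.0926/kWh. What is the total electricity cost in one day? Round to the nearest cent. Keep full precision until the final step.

refrigerator: 102.8 W × 1 h = 103 Wh = 0.1028 kWh
dehumidifier: 306 W × 14 h = 4,284 Wh = 4.284 kWh
electric oven: 2219 W × 9.14 h = 20,282 Wh = 20.28 kWh
portable space heater: 766 W × 5.26 h = 4,029 Wh = 4.029 kWh
Total energy = 0.1028 + 4.284 + 20.28 + 4.029 = 28.7 kWh
Cost = 28.7 kWh × $0.0926 = $2.66

$2.66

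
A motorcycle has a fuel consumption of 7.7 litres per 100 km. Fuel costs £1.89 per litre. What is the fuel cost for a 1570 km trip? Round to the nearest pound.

£228

Fuel = 7.7 L/100 km × 1570 km / 100 = 120.9 L
Cost = 120.9 L × £1.89/L = £228.48 ≈ £228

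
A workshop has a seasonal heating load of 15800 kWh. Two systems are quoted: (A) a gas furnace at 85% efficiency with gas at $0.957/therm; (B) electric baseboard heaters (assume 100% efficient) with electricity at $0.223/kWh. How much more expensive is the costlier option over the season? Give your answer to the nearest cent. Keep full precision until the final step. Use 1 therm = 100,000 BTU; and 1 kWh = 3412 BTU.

$2916.44

Heat load = 15800 kWh × 3412 = 53,909,600 BTU
Gas: input = 53,909,600 / 0.85 = 63,423,059 BTU = 634.2 therm → 634.2 × $0.957 = $606.96
Electric: 53,909,600 BTU / 3412 = 15,800 kWh → × $0.223 = $3,523.40
Difference = |$606.96 − $3,523.40| = $2,916.44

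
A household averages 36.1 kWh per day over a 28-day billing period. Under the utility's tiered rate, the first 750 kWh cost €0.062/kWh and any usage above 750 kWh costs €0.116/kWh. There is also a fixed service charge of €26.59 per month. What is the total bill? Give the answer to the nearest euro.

Usage = 36.1 kWh/day × 28 days = 1010.8 kWh
First 750 kWh × €0.062 = €46.50
Remaining 260.8 kWh × €0.116 = €30.25
Energy charge = €76.75; + service €26.59 = €103.34 ≈ €103

€103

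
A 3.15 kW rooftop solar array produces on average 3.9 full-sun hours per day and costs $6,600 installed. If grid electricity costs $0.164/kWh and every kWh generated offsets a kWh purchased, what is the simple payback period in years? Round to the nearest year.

9 years

Daily generation = 3.15 kW × 3.9 h = 12.29 kWh
Annual generation = 12.29 × 365 = 4484 kWh
Annual savings = 4484 × $0.164 = $735.38
Payback = $6,600 / $735.38 = 8.97 years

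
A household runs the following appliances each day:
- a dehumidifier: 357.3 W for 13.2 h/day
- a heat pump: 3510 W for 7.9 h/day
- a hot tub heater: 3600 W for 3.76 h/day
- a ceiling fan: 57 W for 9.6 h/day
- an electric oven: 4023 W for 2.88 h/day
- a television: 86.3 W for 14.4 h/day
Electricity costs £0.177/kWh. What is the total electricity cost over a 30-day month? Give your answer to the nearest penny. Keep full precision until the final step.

£315.19

dehumidifier: 357.3 W × 13.2 h × 30 d = 141,491 Wh = 141.5 kWh
heat pump: 3510 W × 7.9 h × 30 d = 831,870 Wh = 831.9 kWh
hot tub heater: 3600 W × 3.76 h × 30 d = 406,080 Wh = 406.1 kWh
ceiling fan: 57 W × 9.6 h × 30 d = 16,416 Wh = 16.42 kWh
electric oven: 4023 W × 2.88 h × 30 d = 347,587 Wh = 347.6 kWh
television: 86.3 W × 14.4 h × 30 d = 37,282 Wh = 37.28 kWh
Total energy = 141.5 + 831.9 + 406.1 + 16.42 + 347.6 + 37.28 = 1,781 kWh
Cost = 1,781 kWh × £0.177 = £315.19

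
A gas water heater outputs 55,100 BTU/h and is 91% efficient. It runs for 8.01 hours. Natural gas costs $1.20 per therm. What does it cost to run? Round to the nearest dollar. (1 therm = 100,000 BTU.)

Heat delivered = 55,100 BTU/h × 8.01 h = 441,351 BTU
Gas input = 441,351 / 0.91 = 485,001 BTU
= 485,001 / 100,000 = 4.85 therm
Cost = 4.85 × $1.20/therm = $5.82 ≈ $6

$6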